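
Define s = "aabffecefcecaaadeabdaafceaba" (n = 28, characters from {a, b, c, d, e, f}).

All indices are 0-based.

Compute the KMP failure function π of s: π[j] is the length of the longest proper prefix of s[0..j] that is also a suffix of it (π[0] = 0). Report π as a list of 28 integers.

[0, 1, 0, 0, 0, 0, 0, 0, 0, 0, 0, 0, 1, 2, 2, 0, 0, 1, 0, 0, 1, 2, 0, 0, 0, 1, 0, 1]

π[0] = 0
j=1 s[j]='a': π[1]=1 (border 'a')
j=2 s[j]='b': k: 1→0; π[2]=0 (border '')
j=3 s[j]='f': π[3]=0 (border '')
j=4 s[j]='f': π[4]=0 (border '')
j=5 s[j]='e': π[5]=0 (border '')
j=6 s[j]='c': π[6]=0 (border '')
j=7 s[j]='e': π[7]=0 (border '')
j=8 s[j]='f': π[8]=0 (border '')
j=9 s[j]='c': π[9]=0 (border '')
j=10 s[j]='e': π[10]=0 (border '')
j=11 s[j]='c': π[11]=0 (border '')
j=12 s[j]='a': π[12]=1 (border 'a')
j=13 s[j]='a': π[13]=2 (border 'aa')
j=14 s[j]='a': k: 2→1; π[14]=2 (border 'aa')
j=15 s[j]='d': k: 2→1→0; π[15]=0 (border '')
j=16 s[j]='e': π[16]=0 (border '')
j=17 s[j]='a': π[17]=1 (border 'a')
j=18 s[j]='b': k: 1→0; π[18]=0 (border '')
j=19 s[j]='d': π[19]=0 (border '')
j=20 s[j]='a': π[20]=1 (border 'a')
j=21 s[j]='a': π[21]=2 (border 'aa')
j=22 s[j]='f': k: 2→1→0; π[22]=0 (border '')
j=23 s[j]='c': π[23]=0 (border '')
j=24 s[j]='e': π[24]=0 (border '')
j=25 s[j]='a': π[25]=1 (border 'a')
j=26 s[j]='b': k: 1→0; π[26]=0 (border '')
j=27 s[j]='a': π[27]=1 (border 'a')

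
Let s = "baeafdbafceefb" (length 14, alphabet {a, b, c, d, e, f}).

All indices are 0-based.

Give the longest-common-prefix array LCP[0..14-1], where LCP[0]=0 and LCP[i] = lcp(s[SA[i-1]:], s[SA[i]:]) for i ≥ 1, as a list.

[0, 1, 2, 0, 1, 2, 0, 0, 0, 1, 1, 0, 1, 1]

rank | idx | suffix
   0 |   1 | aeafdbafceefb
   1 |   7 | afceefb
   2 |   3 | afdbafceefb
   3 |  13 | b
   4 |   0 | baeafdbafceefb
   5 |   6 | bafceefb
   6 |   9 | ceefb
   7 |   5 | dbafceefb
   8 |   2 | eafdbafceefb
   9 |  10 | eefb
  10 |  11 | efb
  11 |  12 | fb
  12 |   8 | fceefb
  13 |   4 | fdbafceefb

SA = [1, 7, 3, 13, 0, 6, 9, 5, 2, 10, 11, 12, 8, 4]
[i] adj suffixes → lcp
  [1] 1/7 → 1 ('a')
  [2] 7/3 → 2 ('af')
  [3] 3/13 → 0 ('')
  [4] 13/0 → 1 ('b')
  [5] 0/6 → 2 ('ba')
  [6] 6/9 → 0 ('')
  [7] 9/5 → 0 ('')
  [8] 5/2 → 0 ('')
  [9] 2/10 → 1 ('e')
  [10] 10/11 → 1 ('e')
  [11] 11/12 → 0 ('')
  [12] 12/8 → 1 ('f')
  [13] 8/4 → 1 ('f')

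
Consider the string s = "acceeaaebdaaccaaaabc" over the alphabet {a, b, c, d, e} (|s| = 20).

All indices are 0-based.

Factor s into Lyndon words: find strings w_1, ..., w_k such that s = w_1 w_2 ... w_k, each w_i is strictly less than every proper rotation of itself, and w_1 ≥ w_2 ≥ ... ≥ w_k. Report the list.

["accee", "aaebd", "aacc", "aaaabc"]

emit factor 1: 'accee' (i=0, period=5)
emit factor 2: 'aaebd' (i=5, period=5)
emit factor 3: 'aacc' (i=10, period=4)
emit factor 4: 'aaaabc' (i=14, period=6)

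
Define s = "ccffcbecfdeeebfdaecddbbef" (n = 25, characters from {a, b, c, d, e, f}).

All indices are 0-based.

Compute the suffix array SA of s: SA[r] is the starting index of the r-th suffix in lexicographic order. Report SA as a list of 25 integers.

sorted suffixes:
  #0 SA[0]=16  'aecddbbef'
  #1 SA[1]=21  'bbef'
  #2 SA[2]=5  'becfdeeebfdaecddbbef'
  #3 SA[3]=22  'bef'
  #4 SA[4]=13  'bfdaecddbbef'
  #5 SA[5]=4  'cbecfdeeebfdaecddbbef'
  #6 SA[6]=0  'ccffcbecfdeeebfdaecddbbef'
  #7 SA[7]=18  'cddbbef'
  #8 SA[8]=7  'cfdeeebfdaecddbbef'
  #9 SA[9]=1  'cffcbecfdeeebfdaecddbbef'
  #10 SA[10]=15  'daecddbbef'
  #11 SA[11]=20  'dbbef'
  #12 SA[12]=19  'ddbbef'
  #13 SA[13]=9  'deeebfdaecddbbef'
  #14 SA[14]=12  'ebfdaecddbbef'
  #15 SA[15]=17  'ecddbbef'
  #16 SA[16]=6  'ecfdeeebfdaecddbbef'
  #17 SA[17]=11  'eebfdaecddbbef'
  #18 SA[18]=10  'eeebfdaecddbbef'
  #19 SA[19]=23  'ef'
  #20 SA[20]=24  'f'
  #21 SA[21]=3  'fcbecfdeeebfdaecddbbef'
  #22 SA[22]=14  'fdaecddbbef'
  #23 SA[23]=8  'fdeeebfdaecddbbef'
  #24 SA[24]=2  'ffcbecfdeeebfdaecddbbef'

[16, 21, 5, 22, 13, 4, 0, 18, 7, 1, 15, 20, 19, 9, 12, 17, 6, 11, 10, 23, 24, 3, 14, 8, 2]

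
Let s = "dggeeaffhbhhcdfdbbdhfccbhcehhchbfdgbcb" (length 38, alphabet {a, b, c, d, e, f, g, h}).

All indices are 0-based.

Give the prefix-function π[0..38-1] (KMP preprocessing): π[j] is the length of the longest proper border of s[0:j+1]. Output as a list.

π[0] = 0
j=1 s[j]='g': π[1]=0 (border '')
j=2 s[j]='g': π[2]=0 (border '')
j=3 s[j]='e': π[3]=0 (border '')
j=4 s[j]='e': π[4]=0 (border '')
j=5 s[j]='a': π[5]=0 (border '')
j=6 s[j]='f': π[6]=0 (border '')
j=7 s[j]='f': π[7]=0 (border '')
j=8 s[j]='h': π[8]=0 (border '')
j=9 s[j]='b': π[9]=0 (border '')
j=10 s[j]='h': π[10]=0 (border '')
j=11 s[j]='h': π[11]=0 (border '')
j=12 s[j]='c': π[12]=0 (border '')
j=13 s[j]='d': π[13]=1 (border 'd')
j=14 s[j]='f': k: 1→0; π[14]=0 (border '')
j=15 s[j]='d': π[15]=1 (border 'd')
j=16 s[j]='b': k: 1→0; π[16]=0 (border '')
j=17 s[j]='b': π[17]=0 (border '')
j=18 s[j]='d': π[18]=1 (border 'd')
j=19 s[j]='h': k: 1→0; π[19]=0 (border '')
j=20 s[j]='f': π[20]=0 (border '')
j=21 s[j]='c': π[21]=0 (border '')
j=22 s[j]='c': π[22]=0 (border '')
j=23 s[j]='b': π[23]=0 (border '')
j=24 s[j]='h': π[24]=0 (border '')
j=25 s[j]='c': π[25]=0 (border '')
j=26 s[j]='e': π[26]=0 (border '')
j=27 s[j]='h': π[27]=0 (border '')
j=28 s[j]='h': π[28]=0 (border '')
j=29 s[j]='c': π[29]=0 (border '')
j=30 s[j]='h': π[30]=0 (border '')
j=31 s[j]='b': π[31]=0 (border '')
j=32 s[j]='f': π[32]=0 (border '')
j=33 s[j]='d': π[33]=1 (border 'd')
j=34 s[j]='g': π[34]=2 (border 'dg')
j=35 s[j]='b': k: 2→0; π[35]=0 (border '')
j=36 s[j]='c': π[36]=0 (border '')
j=37 s[j]='b': π[37]=0 (border '')

[0, 0, 0, 0, 0, 0, 0, 0, 0, 0, 0, 0, 0, 1, 0, 1, 0, 0, 1, 0, 0, 0, 0, 0, 0, 0, 0, 0, 0, 0, 0, 0, 0, 1, 2, 0, 0, 0]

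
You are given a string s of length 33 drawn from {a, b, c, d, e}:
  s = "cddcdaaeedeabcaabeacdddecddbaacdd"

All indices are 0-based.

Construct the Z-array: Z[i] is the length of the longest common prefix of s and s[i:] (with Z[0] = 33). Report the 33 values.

[33, 0, 0, 2, 0, 0, 0, 0, 0, 0, 0, 0, 0, 1, 0, 0, 0, 0, 0, 3, 0, 0, 0, 0, 3, 0, 0, 0, 0, 0, 3, 0, 0]

Z[0]=33
i=1: fresh scan; Z[1]=0
i=2: fresh scan; Z[2]=0
i=3: fresh scan; Z[3]=2 extend→box=[3,5)
i=4: min(r-i=1, Z[1]=0)=0; Z[4]=0
i=5: fresh scan; Z[5]=0
i=6: fresh scan; Z[6]=0
i=7: fresh scan; Z[7]=0
i=8: fresh scan; Z[8]=0
i=9: fresh scan; Z[9]=0
i=10: fresh scan; Z[10]=0
i=11: fresh scan; Z[11]=0
i=12: fresh scan; Z[12]=0
i=13: fresh scan; Z[13]=1 extend→box=[13,14)
i=14: fresh scan; Z[14]=0
i=15: fresh scan; Z[15]=0
i=16: fresh scan; Z[16]=0
i=17: fresh scan; Z[17]=0
i=18: fresh scan; Z[18]=0
i=19: fresh scan; Z[19]=3 extend→box=[19,22)
i=20: min(r-i=2, Z[1]=0)=0; Z[20]=0
i=21: min(r-i=1, Z[2]=0)=0; Z[21]=0
i=22: fresh scan; Z[22]=0
i=23: fresh scan; Z[23]=0
i=24: fresh scan; Z[24]=3 extend→box=[24,27)
i=25: min(r-i=2, Z[1]=0)=0; Z[25]=0
i=26: min(r-i=1, Z[2]=0)=0; Z[26]=0
i=27: fresh scan; Z[27]=0
i=28: fresh scan; Z[28]=0
i=29: fresh scan; Z[29]=0
i=30: fresh scan; Z[30]=3 extend→box=[30,33)
i=31: min(r-i=2, Z[1]=0)=0; Z[31]=0
i=32: min(r-i=1, Z[2]=0)=0; Z[32]=0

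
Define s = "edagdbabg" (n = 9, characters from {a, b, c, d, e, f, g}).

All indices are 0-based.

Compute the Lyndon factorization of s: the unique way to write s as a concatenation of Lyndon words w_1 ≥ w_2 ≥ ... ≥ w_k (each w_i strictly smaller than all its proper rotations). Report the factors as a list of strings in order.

["e", "d", "agdb", "abg"]

emit factor 1: 'e' (i=0, period=1)
emit factor 2: 'd' (i=1, period=1)
emit factor 3: 'agdb' (i=2, period=4)
emit factor 4: 'abg' (i=6, period=3)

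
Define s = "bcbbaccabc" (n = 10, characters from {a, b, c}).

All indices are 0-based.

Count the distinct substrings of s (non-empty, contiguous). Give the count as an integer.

47

sorted suffixes:
  #0 SA[0]=7  'abc'
  #1 SA[1]=4  'accabc'
  #2 SA[2]=3  'baccabc'
  #3 SA[3]=2  'bbaccabc'
  #4 SA[4]=8  'bc'
  #5 SA[5]=0  'bcbbaccabc'
  #6 SA[6]=9  'c'
  #7 SA[7]=6  'cabc'
  #8 SA[8]=1  'cbbaccabc'
  #9 SA[9]=5  'ccabc'

SA = [7, 4, 3, 2, 8, 0, 9, 6, 1, 5]
[i] adj suffixes → lcp
  [1] 7/4 → 1 ('a')
  [2] 4/3 → 0 ('')
  [3] 3/2 → 1 ('b')
  [4] 2/8 → 1 ('b')
  [5] 8/0 → 2 ('bc')
  [6] 0/9 → 0 ('')
  [7] 9/6 → 1 ('c')
  [8] 6/1 → 1 ('c')
  [9] 1/5 → 1 ('c')

n(n+1)/2 = 10·11/2 = 55
Σ LCP = 0 + 1 + 0 + 1 + 1 + 2 + 0 + 1 + 1 + 1 = 8
distinct = 55 − 8 = 47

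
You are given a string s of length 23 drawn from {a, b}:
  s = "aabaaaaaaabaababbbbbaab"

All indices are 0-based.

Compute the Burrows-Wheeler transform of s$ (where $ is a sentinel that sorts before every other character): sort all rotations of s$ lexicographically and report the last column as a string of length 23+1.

bbaaaab$abaaaabaabaabbba

rank  rotation                  last
    0  $aabaaaaaaabaababbbbbaab  b
    1  aaaaaaabaababbbbbaab$aab  b
    2  aaaaaabaababbbbbaab$aaba  a
    3  aaaaabaababbbbbaab$aabaa  a
    4  aaaabaababbbbbaab$aabaaa  a
    5  aaabaababbbbbaab$aabaaaa  a
    6  aab$aabaaaaaaabaababbbbb  b
    7  aabaaaaaaabaababbbbbaab$  $
    8  aabaababbbbbaab$aabaaaaa  a
    9  aababbbbbaab$aabaaaaaaab  b
   10  ab$aabaaaaaaabaababbbbba  a
   11  abaaaaaaabaababbbbbaab$a  a
   12  abaababbbbbaab$aabaaaaaa  a
   13  ababbbbbaab$aabaaaaaaaba  a
   14  abbbbbaab$aabaaaaaaabaab  b
   15  b$aabaaaaaaabaababbbbbaa  a
   16  baaaaaaabaababbbbbaab$aa  a
   17  baab$aabaaaaaaabaababbbb  b
   18  baababbbbbaab$aabaaaaaaa  a
   19  babbbbbaab$aabaaaaaaabaa  a
   20  bbaab$aabaaaaaaabaababbb  b
   21  bbbaab$aabaaaaaaabaababb  b
   22  bbbbaab$aabaaaaaaabaabab  b
   23  bbbbbaab$aabaaaaaaabaaba  a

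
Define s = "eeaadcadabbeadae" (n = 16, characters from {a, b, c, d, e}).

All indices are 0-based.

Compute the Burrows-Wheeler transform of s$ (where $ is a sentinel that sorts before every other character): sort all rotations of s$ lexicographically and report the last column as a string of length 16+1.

eedceadabdaaaaeb$

rank  rotation           last
    0  $eeaadcadabbeadae  e
    1  aadcadabbeadae$ee  e
    2  abbeadae$eeaadcad  d
    3  adabbeadae$eeaadc  c
    4  adae$eeaadcadabbe  e
    5  adcadabbeadae$eea  a
    6  ae$eeaadcadabbead  d
    7  bbeadae$eeaadcada  a
    8  beadae$eeaadcadab  b
    9  cadabbeadae$eeaad  d
   10  dabbeadae$eeaadca  a
   11  dae$eeaadcadabbea  a
   12  dcadabbeadae$eeaa  a
   13  e$eeaadcadabbeada  a
   14  eaadcadabbeadae$e  e
   15  eadae$eeaadcadabb  b
   16  eeaadcadabbeadae$  $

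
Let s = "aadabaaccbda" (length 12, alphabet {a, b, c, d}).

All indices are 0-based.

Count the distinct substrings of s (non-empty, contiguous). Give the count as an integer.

68

rank→(start, suffix):
  0 → (11, 'a')
  1 → (5, 'aaccbda')
  2 → (0, 'aadabaaccbda')
  3 → (3, 'abaaccbda')
  4 → (6, 'accbda')
  5 → (1, 'adabaaccbda')
  6 → (4, 'baaccbda')
  7 → (9, 'bda')
  8 → (8, 'cbda')
  9 → (7, 'ccbda')
  10 → (10, 'da')
  11 → (2, 'dabaaccbda')

SA = [11, 5, 0, 3, 6, 1, 4, 9, 8, 7, 10, 2]
i: (SA[i-1],SA[i]) lcp shared
  1: (11,5) 1 'a'
  2: (5,0) 2 'aa'
  3: (0,3) 1 'a'
  4: (3,6) 1 'a'
  5: (6,1) 1 'a'
  6: (1,4) 0 ''
  7: (4,9) 1 'b'
  8: (9,8) 0 ''
  9: (8,7) 1 'c'
  10: (7,10) 0 ''
  11: (10,2) 2 'da'

n(n+1)/2 = 12·13/2 = 78
Σ LCP = 0 + 1 + 2 + 1 + 1 + 1 + 0 + 1 + 0 + 1 + 0 + 2 = 10
distinct = 78 − 10 = 68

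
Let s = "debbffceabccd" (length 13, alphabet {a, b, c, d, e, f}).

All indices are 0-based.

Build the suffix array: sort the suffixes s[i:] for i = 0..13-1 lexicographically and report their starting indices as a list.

rank | idx | suffix
   0 |   8 | abccd
   1 |   2 | bbffceabccd
   2 |   9 | bccd
   3 |   3 | bffceabccd
   4 |  10 | ccd
   5 |  11 | cd
   6 |   6 | ceabccd
   7 |  12 | d
   8 |   0 | debbffceabccd
   9 |   7 | eabccd
  10 |   1 | ebbffceabccd
  11 |   5 | fceabccd
  12 |   4 | ffceabccd

[8, 2, 9, 3, 10, 11, 6, 12, 0, 7, 1, 5, 4]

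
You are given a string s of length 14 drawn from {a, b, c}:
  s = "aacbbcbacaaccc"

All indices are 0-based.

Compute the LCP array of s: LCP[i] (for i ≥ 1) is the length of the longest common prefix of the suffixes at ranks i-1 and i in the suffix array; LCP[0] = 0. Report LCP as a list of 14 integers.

[0, 3, 1, 2, 2, 0, 1, 1, 0, 1, 1, 2, 1, 2]

rank | idx | suffix
   0 |   0 | aacbbcbacaaccc
   1 |   9 | aaccc
   2 |   7 | acaaccc
   3 |   1 | acbbcbacaaccc
   4 |  10 | accc
   5 |   6 | bacaaccc
   6 |   3 | bbcbacaaccc
   7 |   4 | bcbacaaccc
   8 |  13 | c
   9 |   8 | caaccc
  10 |   5 | cbacaaccc
  11 |   2 | cbbcbacaaccc
  12 |  12 | cc
  13 |  11 | ccc

SA = [0, 9, 7, 1, 10, 6, 3, 4, 13, 8, 5, 2, 12, 11]
rank  pair      lcp
   1  s[0:],s[9:]  3  'aac'
   2  s[9:],s[7:]  1  'a'
   3  s[7:],s[1:]  2  'ac'
   4  s[1:],s[10:]  2  'ac'
   5  s[10:],s[6:]  0  ''
   6  s[6:],s[3:]  1  'b'
   7  s[3:],s[4:]  1  'b'
   8  s[4:],s[13:]  0  ''
   9  s[13:],s[8:]  1  'c'
  10  s[8:],s[5:]  1  'c'
  11  s[5:],s[2:]  2  'cb'
  12  s[2:],s[12:]  1  'c'
  13  s[12:],s[11:]  2  'cc'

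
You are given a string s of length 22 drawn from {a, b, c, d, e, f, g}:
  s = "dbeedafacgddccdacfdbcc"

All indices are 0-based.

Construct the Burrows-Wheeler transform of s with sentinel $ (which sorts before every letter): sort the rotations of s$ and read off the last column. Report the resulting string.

rank  rotation                 last
    0  $dbeedafacgddccdacfdbcc  c
    1  acfdbcc$dbeedafacgddccd  d
    2  acgddccdacfdbcc$dbeedaf  f
    3  afacgddccdacfdbcc$dbeed  d
    4  bcc$dbeedafacgddccdacfd  d
    5  beedafacgddccdacfdbcc$d  d
    6  c$dbeedafacgddccdacfdbc  c
    7  cc$dbeedafacgddccdacfdb  b
    8  ccdacfdbcc$dbeedafacgdd  d
    9  cdacfdbcc$dbeedafacgddc  c
   10  cfdbcc$dbeedafacgddccda  a
   11  cgddccdacfdbcc$dbeedafa  a
   12  dacfdbcc$dbeedafacgddcc  c
   13  dafacgddccdacfdbcc$dbee  e
   14  dbcc$dbeedafacgddccdacf  f
   15  dbeedafacgddccdacfdbcc$  $
   16  dccdacfdbcc$dbeedafacgd  d
   17  ddccdacfdbcc$dbeedafacg  g
   18  edafacgddccdacfdbcc$dbe  e
   19  eedafacgddccdacfdbcc$db  b
   20  facgddccdacfdbcc$dbeeda  a
   21  fdbcc$dbeedafacgddccdac  c
   22  gddccdacfdbcc$dbeedafac  c

cdfdddcbdcaacef$dgebacc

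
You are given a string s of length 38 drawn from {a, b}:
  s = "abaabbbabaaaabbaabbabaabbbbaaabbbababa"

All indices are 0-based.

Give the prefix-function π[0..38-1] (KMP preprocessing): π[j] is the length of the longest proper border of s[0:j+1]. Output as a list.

π[0] = 0
j=1 s[j]='b': π[1]=0 (border '')
j=2 s[j]='a': π[2]=1 (border 'a')
j=3 s[j]='a': k: 1→0; π[3]=1 (border 'a')
j=4 s[j]='b': π[4]=2 (border 'ab')
j=5 s[j]='b': k: 2→0; π[5]=0 (border '')
j=6 s[j]='b': π[6]=0 (border '')
j=7 s[j]='a': π[7]=1 (border 'a')
j=8 s[j]='b': π[8]=2 (border 'ab')
j=9 s[j]='a': π[9]=3 (border 'aba')
j=10 s[j]='a': π[10]=4 (border 'abaa')
j=11 s[j]='a': k: 4→1→0; π[11]=1 (border 'a')
j=12 s[j]='a': k: 1→0; π[12]=1 (border 'a')
j=13 s[j]='b': π[13]=2 (border 'ab')
j=14 s[j]='b': k: 2→0; π[14]=0 (border '')
j=15 s[j]='a': π[15]=1 (border 'a')
j=16 s[j]='a': k: 1→0; π[16]=1 (border 'a')
j=17 s[j]='b': π[17]=2 (border 'ab')
j=18 s[j]='b': k: 2→0; π[18]=0 (border '')
j=19 s[j]='a': π[19]=1 (border 'a')
j=20 s[j]='b': π[20]=2 (border 'ab')
j=21 s[j]='a': π[21]=3 (border 'aba')
j=22 s[j]='a': π[22]=4 (border 'abaa')
j=23 s[j]='b': π[23]=5 (border 'abaab')
j=24 s[j]='b': π[24]=6 (border 'abaabb')
j=25 s[j]='b': π[25]=7 (border 'abaabbb')
j=26 s[j]='b': k: 7→0; π[26]=0 (border '')
j=27 s[j]='a': π[27]=1 (border 'a')
j=28 s[j]='a': k: 1→0; π[28]=1 (border 'a')
j=29 s[j]='a': k: 1→0; π[29]=1 (border 'a')
j=30 s[j]='b': π[30]=2 (border 'ab')
j=31 s[j]='b': k: 2→0; π[31]=0 (border '')
j=32 s[j]='b': π[32]=0 (border '')
j=33 s[j]='a': π[33]=1 (border 'a')
j=34 s[j]='b': π[34]=2 (border 'ab')
j=35 s[j]='a': π[35]=3 (border 'aba')
j=36 s[j]='b': k: 3→1; π[36]=2 (border 'ab')
j=37 s[j]='a': π[37]=3 (border 'aba')

[0, 0, 1, 1, 2, 0, 0, 1, 2, 3, 4, 1, 1, 2, 0, 1, 1, 2, 0, 1, 2, 3, 4, 5, 6, 7, 0, 1, 1, 1, 2, 0, 0, 1, 2, 3, 2, 3]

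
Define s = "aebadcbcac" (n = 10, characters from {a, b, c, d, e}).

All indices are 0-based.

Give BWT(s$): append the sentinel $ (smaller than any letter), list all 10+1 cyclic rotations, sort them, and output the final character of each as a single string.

ccb$ecabdaa

rank  rotation     last
    0  $aebadcbcac  c
    1  ac$aebadcbc  c
    2  adcbcac$aeb  b
    3  aebadcbcac$  $
    4  badcbcac$ae  e
    5  bcac$aebadc  c
    6  c$aebadcbca  a
    7  cac$aebadcb  b
    8  cbcac$aebad  d
    9  dcbcac$aeba  a
   10  ebadcbcac$a  a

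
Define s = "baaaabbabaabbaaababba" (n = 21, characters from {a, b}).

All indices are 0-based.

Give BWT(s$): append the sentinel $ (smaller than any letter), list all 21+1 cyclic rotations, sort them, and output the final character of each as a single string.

abbbaabababaab$babaaaa

rank  rotation                last
    0  $baaaabbabaabbaaababba  a
    1  a$baaaabbabaabbaaababb  b
    2  aaaabbabaabbaaababba$b  b
    3  aaababba$baaaabbabaabb  b
    4  aaabbabaabbaaababba$ba  a
    5  aababba$baaaabbabaabba  a
    6  aabbaaababba$baaaabbab  b
    7  aabbabaabbaaababba$baa  a
    8  abaabbaaababba$baaaabb  b
    9  ababba$baaaabbabaabbaa  a
   10  abba$baaaabbabaabbaaab  b
   11  abbaaababba$baaaabbaba  a
   12  abbabaabbaaababba$baaa  a
   13  ba$baaaabbabaabbaaabab  b
   14  baaaabbabaabbaaababba$  $
   15  baaababba$baaaabbabaab  b
   16  baabbaaababba$baaaabba  a
   17  babaabbaaababba$baaaab  b
   18  babba$baaaabbabaabbaaa  a
   19  bba$baaaabbabaabbaaaba  a
   20  bbaaababba$baaaabbabaa  a
   21  bbabaabbaaababba$baaaa  a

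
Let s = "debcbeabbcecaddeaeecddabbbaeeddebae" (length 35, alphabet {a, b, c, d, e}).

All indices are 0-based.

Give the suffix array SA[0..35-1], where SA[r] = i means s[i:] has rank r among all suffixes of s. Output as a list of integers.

sorted suffixes:
  #0 SA[0]=22  'abbbaeeddebae'
  #1 SA[1]=6  'abbcecaddeaeecddabbbaeeddebae'
  #2 SA[2]=12  'addeaeecddabbbaeeddebae'
  #3 SA[3]=33  'ae'
  #4 SA[4]=16  'aeecddabbbaeeddebae'
  #5 SA[5]=26  'aeeddebae'
  #6 SA[6]=32  'bae'
  #7 SA[7]=25  'baeeddebae'
  #8 SA[8]=24  'bbaeeddebae'
  #9 SA[9]=23  'bbbaeeddebae'
  #10 SA[10]=7  'bbcecaddeaeecddabbbaeeddebae'
  #11 SA[11]=2  'bcbeabbcecaddeaeecddabbbaeeddebae'
  #12 SA[12]=8  'bcecaddeaeecddabbbaeeddebae'
  #13 SA[13]=4  'beabbcecaddeaeecddabbbaeeddebae'
  #14 SA[14]=11  'caddeaeecddabbbaeeddebae'
  #15 SA[15]=3  'cbeabbcecaddeaeecddabbbaeeddebae'
  #16 SA[16]=19  'cddabbbaeeddebae'
  #17 SA[17]=9  'cecaddeaeecddabbbaeeddebae'
  #18 SA[18]=21  'dabbbaeeddebae'
  #19 SA[19]=20  'ddabbbaeeddebae'
  #20 SA[20]=13  'ddeaeecddabbbaeeddebae'
  #21 SA[21]=29  'ddebae'
  #22 SA[22]=14  'deaeecddabbbaeeddebae'
  #23 SA[23]=30  'debae'
  #24 SA[24]=0  'debcbeabbcecaddeaeecddabbbaeeddebae'
  #25 SA[25]=34  'e'
  #26 SA[26]=5  'eabbcecaddeaeecddabbbaeeddebae'
  #27 SA[27]=15  'eaeecddabbbaeeddebae'
  #28 SA[28]=31  'ebae'
  #29 SA[29]=1  'ebcbeabbcecaddeaeecddabbbaeeddebae'
  #30 SA[30]=10  'ecaddeaeecddabbbaeeddebae'
  #31 SA[31]=18  'ecddabbbaeeddebae'
  #32 SA[32]=28  'eddebae'
  #33 SA[33]=17  'eecddabbbaeeddebae'
  #34 SA[34]=27  'eeddebae'

[22, 6, 12, 33, 16, 26, 32, 25, 24, 23, 7, 2, 8, 4, 11, 3, 19, 9, 21, 20, 13, 29, 14, 30, 0, 34, 5, 15, 31, 1, 10, 18, 28, 17, 27]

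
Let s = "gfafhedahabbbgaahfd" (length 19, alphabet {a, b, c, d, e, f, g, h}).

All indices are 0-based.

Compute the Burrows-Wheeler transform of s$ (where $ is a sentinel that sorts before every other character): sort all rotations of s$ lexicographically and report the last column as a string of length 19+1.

dghfdaabbfehghab$afa

rank  rotation              last
    0  $gfafhedahabbbgaahfd  d
    1  aahfd$gfafhedahabbbg  g
    2  abbbgaahfd$gfafhedah  h
    3  afhedahabbbgaahfd$gf  f
    4  ahabbbgaahfd$gfafhed  d
    5  ahfd$gfafhedahabbbga  a
    6  bbbgaahfd$gfafhedaha  a
    7  bbgaahfd$gfafhedahab  b
    8  bgaahfd$gfafhedahabb  b
    9  d$gfafhedahabbbgaahf  f
   10  dahabbbgaahfd$gfafhe  e
   11  edahabbbgaahfd$gfafh  h
   12  fafhedahabbbgaahfd$g  g
   13  fd$gfafhedahabbbgaah  h
   14  fhedahabbbgaahfd$gfa  a
   15  gaahfd$gfafhedahabbb  b
   16  gfafhedahabbbgaahfd$  $
   17  habbbgaahfd$gfafheda  a
   18  hedahabbbgaahfd$gfaf  f
   19  hfd$gfafhedahabbbgaa  a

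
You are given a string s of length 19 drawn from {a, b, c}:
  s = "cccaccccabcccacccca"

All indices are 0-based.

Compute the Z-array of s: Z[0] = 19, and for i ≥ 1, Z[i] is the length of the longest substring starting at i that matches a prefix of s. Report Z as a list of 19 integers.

[19, 2, 1, 0, 3, 4, 2, 1, 0, 0, 9, 2, 1, 0, 3, 4, 2, 1, 0]

Z[0]=19
i=1: i≥r, start 0; Z[1]=2 extend→box=[1,3)
i=2: min(r-i=1, Z[1]=2)=1; Z[2]=1
i=3: i≥r, start 0; Z[3]=0
i=4: i≥r, start 0; Z[4]=3 extend→box=[4,7)
i=5: min(r-i=2, Z[1]=2)=2; Z[5]=4 extend→box=[5,9)
i=6: min(r-i=3, Z[1]=2)=2; Z[6]=2
i=7: min(r-i=2, Z[2]=1)=1; Z[7]=1
i=8: min(r-i=1, Z[3]=0)=0; Z[8]=0
i=9: i≥r, start 0; Z[9]=0
i=10: i≥r, start 0; Z[10]=9 extend→box=[10,19)
i=11: min(r-i=8, Z[1]=2)=2; Z[11]=2
i=12: min(r-i=7, Z[2]=1)=1; Z[12]=1
i=13: min(r-i=6, Z[3]=0)=0; Z[13]=0
i=14: min(r-i=5, Z[4]=3)=3; Z[14]=3
i=15: min(r-i=4, Z[5]=4)=4; Z[15]=4
i=16: min(r-i=3, Z[6]=2)=2; Z[16]=2
i=17: min(r-i=2, Z[7]=1)=1; Z[17]=1
i=18: min(r-i=1, Z[8]=0)=0; Z[18]=0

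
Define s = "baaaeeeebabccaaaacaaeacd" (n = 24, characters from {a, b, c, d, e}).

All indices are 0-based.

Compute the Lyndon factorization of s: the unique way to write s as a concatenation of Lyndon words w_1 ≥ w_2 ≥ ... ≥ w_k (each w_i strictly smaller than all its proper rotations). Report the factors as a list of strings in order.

["b", "aaaeeeebabcc", "aaaacaaeacd"]

emit factor 1: 'b' (i=0, period=1)
emit factor 2: 'aaaeeeebabcc' (i=1, period=12)
emit factor 3: 'aaaacaaeacd' (i=13, period=11)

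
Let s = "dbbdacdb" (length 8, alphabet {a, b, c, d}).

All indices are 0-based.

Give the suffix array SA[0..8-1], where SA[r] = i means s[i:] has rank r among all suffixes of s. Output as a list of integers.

rank→(start, suffix):
  0 → (4, 'acdb')
  1 → (7, 'b')
  2 → (1, 'bbdacdb')
  3 → (2, 'bdacdb')
  4 → (5, 'cdb')
  5 → (3, 'dacdb')
  6 → (6, 'db')
  7 → (0, 'dbbdacdb')

[4, 7, 1, 2, 5, 3, 6, 0]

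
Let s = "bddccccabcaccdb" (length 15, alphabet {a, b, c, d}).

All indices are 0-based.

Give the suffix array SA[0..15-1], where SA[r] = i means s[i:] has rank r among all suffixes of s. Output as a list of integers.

[7, 10, 14, 8, 0, 6, 9, 5, 4, 3, 11, 12, 13, 2, 1]

rank | idx | suffix
   0 |   7 | abcaccdb
   1 |  10 | accdb
   2 |  14 | b
   3 |   8 | bcaccdb
   4 |   0 | bddccccabcaccdb
   5 |   6 | cabcaccdb
   6 |   9 | caccdb
   7 |   5 | ccabcaccdb
   8 |   4 | cccabcaccdb
   9 |   3 | ccccabcaccdb
  10 |  11 | ccdb
  11 |  12 | cdb
  12 |  13 | db
  13 |   2 | dccccabcaccdb
  14 |   1 | ddccccabcaccdb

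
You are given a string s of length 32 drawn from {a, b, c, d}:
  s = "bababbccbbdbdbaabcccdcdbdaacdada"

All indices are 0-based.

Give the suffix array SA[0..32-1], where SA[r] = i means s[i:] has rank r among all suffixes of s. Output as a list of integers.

sorted suffixes:
  #0 SA[0]=31  'a'
  #1 SA[1]=14  'aabcccdcdbdaacdada'
  #2 SA[2]=25  'aacdada'
  #3 SA[3]=1  'ababbccbbdbdbaabcccdcdbdaacdada'
  #4 SA[4]=3  'abbccbbdbdbaabcccdcdbdaacdada'
  #5 SA[5]=15  'abcccdcdbdaacdada'
  #6 SA[6]=26  'acdada'
  #7 SA[7]=29  'ada'
  #8 SA[8]=13  'baabcccdcdbdaacdada'
  #9 SA[9]=0  'bababbccbbdbdbaabcccdcdbdaacdada'
  #10 SA[10]=2  'babbccbbdbdbaabcccdcdbdaacdada'
  #11 SA[11]=4  'bbccbbdbdbaabcccdcdbdaacdada'
  #12 SA[12]=8  'bbdbdbaabcccdcdbdaacdada'
  #13 SA[13]=5  'bccbbdbdbaabcccdcdbdaacdada'
  #14 SA[14]=16  'bcccdcdbdaacdada'
  #15 SA[15]=23  'bdaacdada'
  #16 SA[16]=11  'bdbaabcccdcdbdaacdada'
  #17 SA[17]=9  'bdbdbaabcccdcdbdaacdada'
  #18 SA[18]=7  'cbbdbdbaabcccdcdbdaacdada'
  #19 SA[19]=6  'ccbbdbdbaabcccdcdbdaacdada'
  #20 SA[20]=17  'cccdcdbdaacdada'
  #21 SA[21]=18  'ccdcdbdaacdada'
  #22 SA[22]=27  'cdada'
  #23 SA[23]=21  'cdbdaacdada'
  #24 SA[24]=19  'cdcdbdaacdada'
  #25 SA[25]=30  'da'
  #26 SA[26]=24  'daacdada'
  #27 SA[27]=28  'dada'
  #28 SA[28]=12  'dbaabcccdcdbdaacdada'
  #29 SA[29]=22  'dbdaacdada'
  #30 SA[30]=10  'dbdbaabcccdcdbdaacdada'
  #31 SA[31]=20  'dcdbdaacdada'

[31, 14, 25, 1, 3, 15, 26, 29, 13, 0, 2, 4, 8, 5, 16, 23, 11, 9, 7, 6, 17, 18, 27, 21, 19, 30, 24, 28, 12, 22, 10, 20]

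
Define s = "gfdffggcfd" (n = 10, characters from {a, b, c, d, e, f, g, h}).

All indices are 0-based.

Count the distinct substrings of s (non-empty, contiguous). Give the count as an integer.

rank→(start, suffix):
  0 → (7, 'cfd')
  1 → (9, 'd')
  2 → (2, 'dffggcfd')
  3 → (8, 'fd')
  4 → (1, 'fdffggcfd')
  5 → (3, 'ffggcfd')
  6 → (4, 'fggcfd')
  7 → (6, 'gcfd')
  8 → (0, 'gfdffggcfd')
  9 → (5, 'ggcfd')

SA = [7, 9, 2, 8, 1, 3, 4, 6, 0, 5]
i: (SA[i-1],SA[i]) lcp shared
  1: (7,9) 0 ''
  2: (9,2) 1 'd'
  3: (2,8) 0 ''
  4: (8,1) 2 'fd'
  5: (1,3) 1 'f'
  6: (3,4) 1 'f'
  7: (4,6) 0 ''
  8: (6,0) 1 'g'
  9: (0,5) 1 'g'

n(n+1)/2 = 10·11/2 = 55
Σ LCP = 0 + 0 + 1 + 0 + 2 + 1 + 1 + 0 + 1 + 1 = 7
distinct = 55 − 7 = 48

48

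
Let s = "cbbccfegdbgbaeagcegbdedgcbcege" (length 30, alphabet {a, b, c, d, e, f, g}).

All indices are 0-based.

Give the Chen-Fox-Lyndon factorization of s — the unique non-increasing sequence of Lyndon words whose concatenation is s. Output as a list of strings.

emit factor 1: 'c' (i=0, period=1)
emit factor 2: 'bbccfegdbg' (i=1, period=10)
emit factor 3: 'b' (i=11, period=1)
emit factor 4: 'aeagcegbdedgcbcege' (i=12, period=18)

["c", "bbccfegdbg", "b", "aeagcegbdedgcbcege"]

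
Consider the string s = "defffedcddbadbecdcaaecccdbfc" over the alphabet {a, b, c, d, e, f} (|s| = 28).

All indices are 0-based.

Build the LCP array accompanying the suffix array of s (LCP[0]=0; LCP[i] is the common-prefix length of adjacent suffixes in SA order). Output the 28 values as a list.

[0, 1, 1, 0, 1, 1, 0, 1, 1, 2, 1, 2, 2, 0, 2, 2, 1, 2, 1, 1, 0, 2, 1, 1, 0, 1, 1, 2]

sorted suffixes:
  #0 SA[0]=18  'aaecccdbfc'
  #1 SA[1]=11  'adbecdcaaecccdbfc'
  #2 SA[2]=19  'aecccdbfc'
  #3 SA[3]=10  'badbecdcaaecccdbfc'
  #4 SA[4]=13  'becdcaaecccdbfc'
  #5 SA[5]=25  'bfc'
  #6 SA[6]=27  'c'
  #7 SA[7]=17  'caaecccdbfc'
  #8 SA[8]=21  'cccdbfc'
  #9 SA[9]=22  'ccdbfc'
  #10 SA[10]=23  'cdbfc'
  #11 SA[11]=15  'cdcaaecccdbfc'
  #12 SA[12]=7  'cddbadbecdcaaecccdbfc'
  #13 SA[13]=9  'dbadbecdcaaecccdbfc'
  #14 SA[14]=12  'dbecdcaaecccdbfc'
  #15 SA[15]=24  'dbfc'
  #16 SA[16]=16  'dcaaecccdbfc'
  #17 SA[17]=6  'dcddbadbecdcaaecccdbfc'
  #18 SA[18]=8  'ddbadbecdcaaecccdbfc'
  #19 SA[19]=0  'defffedcddbadbecdcaaecccdbfc'
  #20 SA[20]=20  'ecccdbfc'
  #21 SA[21]=14  'ecdcaaecccdbfc'
  #22 SA[22]=5  'edcddbadbecdcaaecccdbfc'
  #23 SA[23]=1  'efffedcddbadbecdcaaecccdbfc'
  #24 SA[24]=26  'fc'
  #25 SA[25]=4  'fedcddbadbecdcaaecccdbfc'
  #26 SA[26]=3  'ffedcddbadbecdcaaecccdbfc'
  #27 SA[27]=2  'fffedcddbadbecdcaaecccdbfc'

SA = [18, 11, 19, 10, 13, 25, 27, 17, 21, 22, 23, 15, 7, 9, 12, 24, 16, 6, 8, 0, 20, 14, 5, 1, 26, 4, 3, 2]
[i] adj suffixes → lcp
  [1] 18/11 → 1 ('a')
  [2] 11/19 → 1 ('a')
  [3] 19/10 → 0 ('')
  [4] 10/13 → 1 ('b')
  [5] 13/25 → 1 ('b')
  [6] 25/27 → 0 ('')
  [7] 27/17 → 1 ('c')
  [8] 17/21 → 1 ('c')
  [9] 21/22 → 2 ('cc')
  [10] 22/23 → 1 ('c')
  [11] 23/15 → 2 ('cd')
  [12] 15/7 → 2 ('cd')
  [13] 7/9 → 0 ('')
  [14] 9/12 → 2 ('db')
  [15] 12/24 → 2 ('db')
  [16] 24/16 → 1 ('d')
  [17] 16/6 → 2 ('dc')
  [18] 6/8 → 1 ('d')
  [19] 8/0 → 1 ('d')
  [20] 0/20 → 0 ('')
  [21] 20/14 → 2 ('ec')
  [22] 14/5 → 1 ('e')
  [23] 5/1 → 1 ('e')
  [24] 1/26 → 0 ('')
  [25] 26/4 → 1 ('f')
  [26] 4/3 → 1 ('f')
  [27] 3/2 → 2 ('ff')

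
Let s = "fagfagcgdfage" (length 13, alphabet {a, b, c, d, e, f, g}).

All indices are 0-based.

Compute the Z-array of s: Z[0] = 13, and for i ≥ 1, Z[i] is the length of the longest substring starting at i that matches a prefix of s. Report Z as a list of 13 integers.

Z[0]=13
i=1: i≥r, start 0; Z[1]=0
i=2: i≥r, start 0; Z[2]=0
i=3: i≥r, start 0; Z[3]=3 scan→box=[3,6)
i=4: min(r-i=2, Z[1]=0)=0; Z[4]=0
i=5: min(r-i=1, Z[2]=0)=0; Z[5]=0
i=6: i≥r, start 0; Z[6]=0
i=7: i≥r, start 0; Z[7]=0
i=8: i≥r, start 0; Z[8]=0
i=9: i≥r, start 0; Z[9]=3 scan→box=[9,12)
i=10: min(r-i=2, Z[1]=0)=0; Z[10]=0
i=11: min(r-i=1, Z[2]=0)=0; Z[11]=0
i=12: i≥r, start 0; Z[12]=0

[13, 0, 0, 3, 0, 0, 0, 0, 0, 3, 0, 0, 0]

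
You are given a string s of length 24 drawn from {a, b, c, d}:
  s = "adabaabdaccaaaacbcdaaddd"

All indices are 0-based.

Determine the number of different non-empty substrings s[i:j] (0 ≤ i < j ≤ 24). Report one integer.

rank | idx | suffix
   0 |  11 | aaaacbcdaaddd
   1 |  12 | aaacbcdaaddd
   2 |   4 | aabdaccaaaacbcdaaddd
   3 |  13 | aacbcdaaddd
   4 |  19 | aaddd
   5 |   2 | abaabdaccaaaacbcdaaddd
   6 |   5 | abdaccaaaacbcdaaddd
   7 |  14 | acbcdaaddd
   8 |   8 | accaaaacbcdaaddd
   9 |   0 | adabaabdaccaaaacbcdaaddd
  10 |  20 | addd
  11 |   3 | baabdaccaaaacbcdaaddd
  12 |  16 | bcdaaddd
  13 |   6 | bdaccaaaacbcdaaddd
  14 |  10 | caaaacbcdaaddd
  15 |  15 | cbcdaaddd
  16 |   9 | ccaaaacbcdaaddd
  17 |  17 | cdaaddd
  18 |  23 | d
  19 |  18 | daaddd
  20 |   1 | dabaabdaccaaaacbcdaaddd
  21 |   7 | daccaaaacbcdaaddd
  22 |  22 | dd
  23 |  21 | ddd

SA = [11, 12, 4, 13, 19, 2, 5, 14, 8, 0, 20, 3, 16, 6, 10, 15, 9, 17, 23, 18, 1, 7, 22, 21]
[i] adj suffixes → lcp
  [1] 11/12 → 3 ('aaa')
  [2] 12/4 → 2 ('aa')
  [3] 4/13 → 2 ('aa')
  [4] 13/19 → 2 ('aa')
  [5] 19/2 → 1 ('a')
  [6] 2/5 → 2 ('ab')
  [7] 5/14 → 1 ('a')
  [8] 14/8 → 2 ('ac')
  [9] 8/0 → 1 ('a')
  [10] 0/20 → 2 ('ad')
  [11] 20/3 → 0 ('')
  [12] 3/16 → 1 ('b')
  [13] 16/6 → 1 ('b')
  [14] 6/10 → 0 ('')
  [15] 10/15 → 1 ('c')
  [16] 15/9 → 1 ('c')
  [17] 9/17 → 1 ('c')
  [18] 17/23 → 0 ('')
  [19] 23/18 → 1 ('d')
  [20] 18/1 → 2 ('da')
  [21] 1/7 → 2 ('da')
  [22] 7/22 → 1 ('d')
  [23] 22/21 → 2 ('dd')

n(n+1)/2 = 24·25/2 = 300
Σ LCP = 0 + 3 + 2 + 2 + 2 + 1 + 2 + 1 + 2 + 1 + 2 + 0 + 1 + 1 + 0 + 1 + 1 + 1 + 0 + 1 + 2 + 2 + 1 + 2 = 31
distinct = 300 − 31 = 269

269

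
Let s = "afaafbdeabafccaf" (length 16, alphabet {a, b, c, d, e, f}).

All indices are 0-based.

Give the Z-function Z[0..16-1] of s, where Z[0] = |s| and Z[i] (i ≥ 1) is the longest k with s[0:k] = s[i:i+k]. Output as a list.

Z[0]=16
i=1: fresh scan; Z[1]=0
i=2: fresh scan; Z[2]=1 grow→box=[2,3)
i=3: fresh scan; Z[3]=2 grow→box=[3,5)
i=4: min(r-i=1, Z[1]=0)=0; Z[4]=0
i=5: fresh scan; Z[5]=0
i=6: fresh scan; Z[6]=0
i=7: fresh scan; Z[7]=0
i=8: fresh scan; Z[8]=1 grow→box=[8,9)
i=9: fresh scan; Z[9]=0
i=10: fresh scan; Z[10]=2 grow→box=[10,12)
i=11: min(r-i=1, Z[1]=0)=0; Z[11]=0
i=12: fresh scan; Z[12]=0
i=13: fresh scan; Z[13]=0
i=14: fresh scan; Z[14]=2 grow→box=[14,16)
i=15: min(r-i=1, Z[1]=0)=0; Z[15]=0

[16, 0, 1, 2, 0, 0, 0, 0, 1, 0, 2, 0, 0, 0, 2, 0]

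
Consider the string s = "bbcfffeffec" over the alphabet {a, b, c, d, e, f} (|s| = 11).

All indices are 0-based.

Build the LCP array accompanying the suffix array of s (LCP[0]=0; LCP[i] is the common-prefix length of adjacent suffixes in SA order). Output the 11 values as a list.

[0, 1, 0, 1, 0, 1, 0, 2, 1, 3, 2]

rank | idx | suffix
   0 |   0 | bbcfffeffec
   1 |   1 | bcfffeffec
   2 |  10 | c
   3 |   2 | cfffeffec
   4 |   9 | ec
   5 |   6 | effec
   6 |   8 | fec
   7 |   5 | feffec
   8 |   7 | ffec
   9 |   4 | ffeffec
  10 |   3 | fffeffec

SA = [0, 1, 10, 2, 9, 6, 8, 5, 7, 4, 3]
rank  pair      lcp
   1  s[0:],s[1:]  1  'b'
   2  s[1:],s[10:]  0  ''
   3  s[10:],s[2:]  1  'c'
   4  s[2:],s[9:]  0  ''
   5  s[9:],s[6:]  1  'e'
   6  s[6:],s[8:]  0  ''
   7  s[8:],s[5:]  2  'fe'
   8  s[5:],s[7:]  1  'f'
   9  s[7:],s[4:]  3  'ffe'
  10  s[4:],s[3:]  2  'ff'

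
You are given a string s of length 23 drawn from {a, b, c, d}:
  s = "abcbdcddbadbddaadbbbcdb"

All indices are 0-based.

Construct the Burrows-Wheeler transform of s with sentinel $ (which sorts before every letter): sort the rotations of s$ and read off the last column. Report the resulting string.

rank  rotation                  last
    0  $abcbdcddbadbddaadbbbcdb  b
    1  aadbbbcdb$abcbdcddbadbdd  d
    2  abcbdcddbadbddaadbbbcdb$  $
    3  adbbbcdb$abcbdcddbadbdda  a
    4  adbddaadbbbcdb$abcbdcddb  b
    5  b$abcbdcddbadbddaadbbbcd  d
    6  badbddaadbbbcdb$abcbdcdd  d
    7  bbbcdb$abcbdcddbadbddaad  d
    8  bbcdb$abcbdcddbadbddaadb  b
    9  bcbdcddbadbddaadbbbcdb$a  a
   10  bcdb$abcbdcddbadbddaadbb  b
   11  bdcddbadbddaadbbbcdb$abc  c
   12  bddaadbbbcdb$abcbdcddbad  d
   13  cbdcddbadbddaadbbbcdb$ab  b
   14  cdb$abcbdcddbadbddaadbbb  b
   15  cddbadbddaadbbbcdb$abcbd  d
   16  daadbbbcdb$abcbdcddbadbd  d
   17  db$abcbdcddbadbddaadbbbc  c
   18  dbadbddaadbbbcdb$abcbdcd  d
   19  dbbbcdb$abcbdcddbadbddaa  a
   20  dbddaadbbbcdb$abcbdcddba  a
   21  dcddbadbddaadbbbcdb$abcb  b
   22  ddaadbbbcdb$abcbdcddbadb  b
   23  ddbadbddaadbbbcdb$abcbdc  c

bd$abdddbabcdbbddcdaabbc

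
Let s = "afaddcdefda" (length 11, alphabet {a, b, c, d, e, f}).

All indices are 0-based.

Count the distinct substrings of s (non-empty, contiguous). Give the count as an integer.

rank→(start, suffix):
  0 → (10, 'a')
  1 → (2, 'addcdefda')
  2 → (0, 'afaddcdefda')
  3 → (5, 'cdefda')
  4 → (9, 'da')
  5 → (4, 'dcdefda')
  6 → (3, 'ddcdefda')
  7 → (6, 'defda')
  8 → (7, 'efda')
  9 → (1, 'faddcdefda')
  10 → (8, 'fda')

SA = [10, 2, 0, 5, 9, 4, 3, 6, 7, 1, 8]
[i] adj suffixes → lcp
  [1] 10/2 → 1 ('a')
  [2] 2/0 → 1 ('a')
  [3] 0/5 → 0 ('')
  [4] 5/9 → 0 ('')
  [5] 9/4 → 1 ('d')
  [6] 4/3 → 1 ('d')
  [7] 3/6 → 1 ('d')
  [8] 6/7 → 0 ('')
  [9] 7/1 → 0 ('')
  [10] 1/8 → 1 ('f')

n(n+1)/2 = 11·12/2 = 66
Σ LCP = 0 + 1 + 1 + 0 + 0 + 1 + 1 + 1 + 0 + 0 + 1 = 6
distinct = 66 − 6 = 60

60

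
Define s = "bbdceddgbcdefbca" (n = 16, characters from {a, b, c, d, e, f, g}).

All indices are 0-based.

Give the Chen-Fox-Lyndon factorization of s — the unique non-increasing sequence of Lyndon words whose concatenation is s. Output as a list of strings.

emit factor 1: 'bbdceddgbcdefbc' (i=0, period=15)
emit factor 2: 'a' (i=15, period=1)

["bbdceddgbcdefbc", "a"]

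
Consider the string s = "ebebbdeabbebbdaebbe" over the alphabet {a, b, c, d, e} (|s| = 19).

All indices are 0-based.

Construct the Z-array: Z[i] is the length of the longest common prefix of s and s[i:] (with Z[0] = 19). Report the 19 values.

Z[0]=19
i=1: outside box; Z[1]=0
i=2: outside box; Z[2]=2 scan→box=[2,4)
i=3: min(r-i=1, Z[1]=0)=0; Z[3]=0
i=4: outside box; Z[4]=0
i=5: outside box; Z[5]=0
i=6: outside box; Z[6]=1 scan→box=[6,7)
i=7: outside box; Z[7]=0
i=8: outside box; Z[8]=0
i=9: outside box; Z[9]=0
i=10: outside box; Z[10]=2 scan→box=[10,12)
i=11: min(r-i=1, Z[1]=0)=0; Z[11]=0
i=12: outside box; Z[12]=0
i=13: outside box; Z[13]=0
i=14: outside box; Z[14]=0
i=15: outside box; Z[15]=2 scan→box=[15,17)
i=16: min(r-i=1, Z[1]=0)=0; Z[16]=0
i=17: outside box; Z[17]=0
i=18: outside box; Z[18]=1 scan→box=[18,19)

[19, 0, 2, 0, 0, 0, 1, 0, 0, 0, 2, 0, 0, 0, 0, 2, 0, 0, 1]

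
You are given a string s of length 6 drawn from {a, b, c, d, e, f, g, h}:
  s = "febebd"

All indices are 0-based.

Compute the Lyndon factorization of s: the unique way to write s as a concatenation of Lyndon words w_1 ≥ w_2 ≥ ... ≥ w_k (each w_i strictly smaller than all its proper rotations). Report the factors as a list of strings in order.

["f", "e", "be", "bd"]

emit factor 1: 'f' (i=0, period=1)
emit factor 2: 'e' (i=1, period=1)
emit factor 3: 'be' (i=2, period=2)
emit factor 4: 'bd' (i=4, period=2)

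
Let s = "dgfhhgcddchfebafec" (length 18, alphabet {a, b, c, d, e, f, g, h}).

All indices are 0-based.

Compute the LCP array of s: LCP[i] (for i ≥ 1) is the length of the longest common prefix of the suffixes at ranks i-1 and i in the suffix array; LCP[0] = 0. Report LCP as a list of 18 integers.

[0, 0, 0, 1, 1, 0, 1, 1, 0, 1, 0, 2, 1, 0, 1, 0, 1, 1]

sorted suffixes:
  #0 SA[0]=14  'afec'
  #1 SA[1]=13  'bafec'
  #2 SA[2]=17  'c'
  #3 SA[3]=6  'cddchfebafec'
  #4 SA[4]=9  'chfebafec'
  #5 SA[5]=8  'dchfebafec'
  #6 SA[6]=7  'ddchfebafec'
  #7 SA[7]=0  'dgfhhgcddchfebafec'
  #8 SA[8]=12  'ebafec'
  #9 SA[9]=16  'ec'
  #10 SA[10]=11  'febafec'
  #11 SA[11]=15  'fec'
  #12 SA[12]=2  'fhhgcddchfebafec'
  #13 SA[13]=5  'gcddchfebafec'
  #14 SA[14]=1  'gfhhgcddchfebafec'
  #15 SA[15]=10  'hfebafec'
  #16 SA[16]=4  'hgcddchfebafec'
  #17 SA[17]=3  'hhgcddchfebafec'

SA = [14, 13, 17, 6, 9, 8, 7, 0, 12, 16, 11, 15, 2, 5, 1, 10, 4, 3]
[i] adj suffixes → lcp
  [1] 14/13 → 0 ('')
  [2] 13/17 → 0 ('')
  [3] 17/6 → 1 ('c')
  [4] 6/9 → 1 ('c')
  [5] 9/8 → 0 ('')
  [6] 8/7 → 1 ('d')
  [7] 7/0 → 1 ('d')
  [8] 0/12 → 0 ('')
  [9] 12/16 → 1 ('e')
  [10] 16/11 → 0 ('')
  [11] 11/15 → 2 ('fe')
  [12] 15/2 → 1 ('f')
  [13] 2/5 → 0 ('')
  [14] 5/1 → 1 ('g')
  [15] 1/10 → 0 ('')
  [16] 10/4 → 1 ('h')
  [17] 4/3 → 1 ('h')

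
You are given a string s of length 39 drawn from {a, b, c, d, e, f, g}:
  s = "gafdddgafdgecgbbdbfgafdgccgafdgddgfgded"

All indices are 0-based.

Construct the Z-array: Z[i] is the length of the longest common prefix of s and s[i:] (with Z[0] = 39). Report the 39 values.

[39, 0, 0, 0, 0, 0, 4, 0, 0, 0, 1, 0, 0, 1, 0, 0, 0, 0, 0, 4, 0, 0, 0, 1, 0, 0, 4, 0, 0, 0, 1, 0, 0, 1, 0, 1, 0, 0, 0]

Z[0]=39
i=1: outside box; Z[1]=0
i=2: outside box; Z[2]=0
i=3: outside box; Z[3]=0
i=4: outside box; Z[4]=0
i=5: outside box; Z[5]=0
i=6: outside box; Z[6]=4 grow→box=[6,10)
i=7: min(r-i=3, Z[1]=0)=0; Z[7]=0
i=8: min(r-i=2, Z[2]=0)=0; Z[8]=0
i=9: min(r-i=1, Z[3]=0)=0; Z[9]=0
i=10: outside box; Z[10]=1 grow→box=[10,11)
i=11: outside box; Z[11]=0
i=12: outside box; Z[12]=0
i=13: outside box; Z[13]=1 grow→box=[13,14)
i=14: outside box; Z[14]=0
i=15: outside box; Z[15]=0
i=16: outside box; Z[16]=0
i=17: outside box; Z[17]=0
i=18: outside box; Z[18]=0
i=19: outside box; Z[19]=4 grow→box=[19,23)
i=20: min(r-i=3, Z[1]=0)=0; Z[20]=0
i=21: min(r-i=2, Z[2]=0)=0; Z[21]=0
i=22: min(r-i=1, Z[3]=0)=0; Z[22]=0
i=23: outside box; Z[23]=1 grow→box=[23,24)
i=24: outside box; Z[24]=0
i=25: outside box; Z[25]=0
i=26: outside box; Z[26]=4 grow→box=[26,30)
i=27: min(r-i=3, Z[1]=0)=0; Z[27]=0
i=28: min(r-i=2, Z[2]=0)=0; Z[28]=0
i=29: min(r-i=1, Z[3]=0)=0; Z[29]=0
i=30: outside box; Z[30]=1 grow→box=[30,31)
i=31: outside box; Z[31]=0
i=32: outside box; Z[32]=0
i=33: outside box; Z[33]=1 grow→box=[33,34)
i=34: outside box; Z[34]=0
i=35: outside box; Z[35]=1 grow→box=[35,36)
i=36: outside box; Z[36]=0
i=37: outside box; Z[37]=0
i=38: outside box; Z[38]=0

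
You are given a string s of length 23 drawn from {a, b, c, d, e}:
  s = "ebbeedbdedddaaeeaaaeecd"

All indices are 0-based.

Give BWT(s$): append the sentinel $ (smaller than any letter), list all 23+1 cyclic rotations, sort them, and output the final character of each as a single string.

rank  rotation                  last
    0  $ebbeedbdedddaaeeaaaeecd  d
    1  aaaeecd$ebbeedbdedddaaee  e
    2  aaeeaaaeecd$ebbeedbdeddd  d
    3  aaeecd$ebbeedbdedddaaeea  a
    4  aeeaaaeecd$ebbeedbdeddda  a
    5  aeecd$ebbeedbdedddaaeeaa  a
    6  bbeedbdedddaaeeaaaeecd$e  e
    7  bdedddaaeeaaaeecd$ebbeed  d
    8  beedbdedddaaeeaaaeecd$eb  b
    9  cd$ebbeedbdedddaaeeaaaee  e
   10  d$ebbeedbdedddaaeeaaaeec  c
   11  daaeeaaaeecd$ebbeedbdedd  d
   12  dbdedddaaeeaaaeecd$ebbee  e
   13  ddaaeeaaaeecd$ebbeedbded  d
   14  dddaaeeaaaeecd$ebbeedbde  e
   15  dedddaaeeaaaeecd$ebbeedb  b
   16  eaaaeecd$ebbeedbdedddaae  e
   17  ebbeedbdedddaaeeaaaeecd$  $
   18  ecd$ebbeedbdedddaaeeaaae  e
   19  edbdedddaaeeaaaeecd$ebbe  e
   20  edddaaeeaaaeecd$ebbeedbd  d
   21  eeaaaeecd$ebbeedbdedddaa  a
   22  eecd$ebbeedbdedddaaeeaaa  a
   23  eedbdedddaaeeaaaeecd$ebb  b

dedaaaedbecdedebe$eedaab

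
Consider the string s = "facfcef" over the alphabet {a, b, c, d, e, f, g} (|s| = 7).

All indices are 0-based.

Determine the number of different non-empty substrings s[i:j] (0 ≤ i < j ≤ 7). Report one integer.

rank→(start, suffix):
  0 → (1, 'acfcef')
  1 → (4, 'cef')
  2 → (2, 'cfcef')
  3 → (5, 'ef')
  4 → (6, 'f')
  5 → (0, 'facfcef')
  6 → (3, 'fcef')

SA = [1, 4, 2, 5, 6, 0, 3]
[i] adj suffixes → lcp
  [1] 1/4 → 0 ('')
  [2] 4/2 → 1 ('c')
  [3] 2/5 → 0 ('')
  [4] 5/6 → 0 ('')
  [5] 6/0 → 1 ('f')
  [6] 0/3 → 1 ('f')

n(n+1)/2 = 7·8/2 = 28
Σ LCP = 0 + 0 + 1 + 0 + 0 + 1 + 1 = 3
distinct = 28 − 3 = 25

25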